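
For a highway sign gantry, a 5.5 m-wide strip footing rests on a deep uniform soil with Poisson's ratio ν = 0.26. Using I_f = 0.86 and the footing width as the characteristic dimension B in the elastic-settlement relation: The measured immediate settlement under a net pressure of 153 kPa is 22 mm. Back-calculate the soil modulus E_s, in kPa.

E_s ≈ 30700 kPa

S_e = q·B·(1−ν²)/E_s · I_f  ⇒  E_s = q·B·(1−ν²)·I_f / S_e.
E_s = 153 × 5.5 × 0.9324 × 0.86 / 0.022 = 30670 kPa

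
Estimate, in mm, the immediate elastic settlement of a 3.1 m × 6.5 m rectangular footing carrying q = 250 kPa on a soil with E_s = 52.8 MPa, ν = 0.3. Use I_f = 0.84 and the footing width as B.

S_e ≈ 11.2 mm

Immediate (elastic) settlement: S_e = q·B·(1−ν²)/E_s · I_f.
E_s = 52.8 MPa = 52800 kPa.
S_e = 250 × 3.1 × (1 − 0.3²) / 52800 × 0.84
    = 250 × 3.1 × 0.91 / 52800 × 0.84
    = 0.01122 m = 11.22 mm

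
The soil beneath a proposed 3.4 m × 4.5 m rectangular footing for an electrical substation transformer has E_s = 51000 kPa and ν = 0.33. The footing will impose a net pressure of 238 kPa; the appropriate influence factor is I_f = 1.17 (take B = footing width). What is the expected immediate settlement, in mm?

Immediate (elastic) settlement: S_e = q·B·(1−ν²)/E_s · I_f.
S_e = 238 × 3.4 × (1 − 0.33²) / 51000 × 1.17
    = 238 × 3.4 × 0.8911 / 51000 × 1.17
    = 0.01654 m = 16.54 mm

S_e ≈ 16.5 mm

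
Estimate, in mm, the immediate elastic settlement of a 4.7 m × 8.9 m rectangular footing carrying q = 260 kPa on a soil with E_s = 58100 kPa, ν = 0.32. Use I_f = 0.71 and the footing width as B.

S_e ≈ 13.4 mm

Immediate (elastic) settlement: S_e = q·B·(1−ν²)/E_s · I_f.
S_e = 260 × 4.7 × (1 − 0.32²) / 58100 × 0.71
    = 260 × 4.7 × 0.8976 / 58100 × 0.71
    = 0.0134 m = 13.4 mm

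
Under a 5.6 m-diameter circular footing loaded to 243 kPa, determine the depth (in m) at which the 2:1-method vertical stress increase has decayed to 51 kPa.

2:1 spreading — at depth z the loaded area has grown by z in each plan dimension:
qD²/(D+z)² = Δσ_z ⇒ z = D(√(q/Δσ_z) − 1) = 5.6×(√(243/51) − 1) = 6.624 m

z ≈ 6.62 m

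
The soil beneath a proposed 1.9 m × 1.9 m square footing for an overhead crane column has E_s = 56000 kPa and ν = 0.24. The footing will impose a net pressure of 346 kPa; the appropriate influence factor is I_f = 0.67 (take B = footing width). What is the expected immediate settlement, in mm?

Immediate (elastic) settlement: S_e = q·B·(1−ν²)/E_s · I_f.
S_e = 346 × 1.9 × (1 − 0.24²) / 56000 × 0.67
    = 346 × 1.9 × 0.9424 / 56000 × 0.67
    = 0.007412 m = 7.412 mm

S_e ≈ 7.41 mm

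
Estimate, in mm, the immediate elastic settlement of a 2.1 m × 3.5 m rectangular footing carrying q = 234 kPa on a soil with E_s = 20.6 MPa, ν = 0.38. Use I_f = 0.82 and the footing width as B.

S_e ≈ 16.7 mm

Immediate (elastic) settlement: S_e = q·B·(1−ν²)/E_s · I_f.
E_s = 20.6 MPa = 20600 kPa.
S_e = 234 × 2.1 × (1 − 0.38²) / 20600 × 0.82
    = 234 × 2.1 × 0.8556 / 20600 × 0.82
    = 0.01674 m = 16.74 mm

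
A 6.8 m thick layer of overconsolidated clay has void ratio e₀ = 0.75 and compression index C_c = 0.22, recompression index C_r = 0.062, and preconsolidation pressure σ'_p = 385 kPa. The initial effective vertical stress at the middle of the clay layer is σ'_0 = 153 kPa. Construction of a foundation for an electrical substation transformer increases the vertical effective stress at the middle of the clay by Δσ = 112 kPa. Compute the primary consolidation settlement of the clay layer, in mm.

S_c ≈ 57.5 mm

Final effective stress: σ'_f = 153 + 112 = 265 kPa.
σ'_f = 265 ≤ σ'_p = 385 kPa, so the clay remains overconsolidated and only the recompression index applies:
S_c = C_r·H/(1+e₀)·log₁₀(σ'_f/σ'_0) = 0.062×6.8/1.75×log₁₀(265/153)
    = 0.24091 × 0.23855 = 0.05747 m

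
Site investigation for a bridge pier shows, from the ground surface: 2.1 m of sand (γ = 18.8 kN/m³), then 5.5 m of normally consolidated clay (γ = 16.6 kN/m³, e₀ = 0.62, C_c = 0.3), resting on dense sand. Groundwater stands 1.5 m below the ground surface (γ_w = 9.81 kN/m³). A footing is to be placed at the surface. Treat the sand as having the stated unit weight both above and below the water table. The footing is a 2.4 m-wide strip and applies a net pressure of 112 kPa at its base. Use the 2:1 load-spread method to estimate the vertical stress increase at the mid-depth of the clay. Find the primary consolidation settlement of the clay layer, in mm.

Mid-depth of clay below the ground surface: z = 2.1 + 5.5/2 = 4.85 m.
Total vertical stress at mid-clay: σ_v = 18.8×2.1 + 16.6×2.75 = 85.13 kPa.
Pore pressure: u = 9.81×(4.85 − 1.5) = 32.864 kPa.
Initial effective stress: σ'_0 = σ_v − u = 85.13 − 32.864 = 52.266 kPa.
Stress increase at mid-clay by the 2:1 spreading method:
Δσ = qB/(B+z) = 112×2.4/(2.4+4.85) = 37.076 kPa
Final effective stress: σ'_f = σ'_0 + Δσ = 52.266 + 37.076 = 89.342 kPa.
Normally consolidated clay, so the full stress increment lies on the virgin compression line:
S_c = C_c·H/(1+e₀)·log₁₀(σ'_f/σ'_0) = 0.3×5.5/(1+0.62)×log₁₀(89.342/52.266)
    = 1.0185 × 0.23284 = 0.2371 m

S_c ≈ 237 mm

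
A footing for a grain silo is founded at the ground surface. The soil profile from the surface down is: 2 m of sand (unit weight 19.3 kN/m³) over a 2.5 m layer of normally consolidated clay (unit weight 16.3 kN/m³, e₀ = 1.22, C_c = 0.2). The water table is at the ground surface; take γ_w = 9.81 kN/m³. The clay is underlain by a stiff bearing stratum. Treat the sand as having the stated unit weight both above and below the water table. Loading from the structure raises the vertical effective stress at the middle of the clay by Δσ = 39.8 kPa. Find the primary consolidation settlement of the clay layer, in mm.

S_c ≈ 88.4 mm

Mid-depth of clay below the ground surface: z = 2 + 2.5/2 = 3.25 m.
Total vertical stress at mid-clay: σ_v = 19.3×2 + 16.3×1.25 = 58.975 kPa.
Pore pressure: u = 9.81×(3.25 − 0) = 31.883 kPa.
Initial effective stress: σ'_0 = σ_v − u = 58.975 − 31.883 = 27.092 kPa.
Final effective stress: σ'_f = σ'_0 + Δσ = 27.092 + 39.8 = 66.892 kPa.
Normally consolidated clay, so the full stress increment lies on the virgin compression line:
S_c = C_c·H/(1+e₀)·log₁₀(σ'_f/σ'_0) = 0.2×2.5/(1+1.22)×log₁₀(66.892/27.092)
    = 0.22523 × 0.39253 = 0.08841 m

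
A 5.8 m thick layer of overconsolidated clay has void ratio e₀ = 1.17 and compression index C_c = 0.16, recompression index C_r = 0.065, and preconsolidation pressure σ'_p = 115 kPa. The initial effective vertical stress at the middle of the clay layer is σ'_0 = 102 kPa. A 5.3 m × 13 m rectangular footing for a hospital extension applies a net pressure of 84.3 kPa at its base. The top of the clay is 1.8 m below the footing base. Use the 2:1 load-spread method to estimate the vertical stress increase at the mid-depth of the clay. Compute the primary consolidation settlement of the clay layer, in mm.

S_c ≈ 38.6 mm

Mid-depth of clay below the footing base: z = 1.8 + 5.8/2 = 4.7 m.
Stress increase at mid-clay by the 2:1 spreading method:
Δσ = qBL/((B+z)(L+z)) = 84.3×5.3×13/((5.3+4.7)(13+4.7)) = 32.815 kPa
Final effective stress: σ'_f = 102 + 32.815 = 134.81 kPa.
σ'_f = 134.81 > σ'_p = 115 kPa, so the stress path crosses the preconsolidation pressure — recompression up to σ'_p, then virgin compression beyond:
S_c = H/(1+e₀)·[C_r·log₁₀(σ'_p/σ'_0) + C_c·log₁₀(σ'_f/σ'_p)]
    = 5.8/2.17 × [0.065×log₁₀(115/102) + 0.16×log₁₀(134.81/115)]
    = 2.6728 × [0.0033863 + 0.011044] = 0.03857 m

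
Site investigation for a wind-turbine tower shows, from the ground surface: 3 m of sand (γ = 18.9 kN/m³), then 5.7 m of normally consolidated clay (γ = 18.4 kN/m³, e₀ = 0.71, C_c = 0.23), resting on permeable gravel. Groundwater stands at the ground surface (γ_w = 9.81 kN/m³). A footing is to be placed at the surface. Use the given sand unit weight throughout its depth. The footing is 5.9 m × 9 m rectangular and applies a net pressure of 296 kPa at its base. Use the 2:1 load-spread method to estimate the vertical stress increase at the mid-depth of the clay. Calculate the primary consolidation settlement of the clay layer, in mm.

Mid-depth of clay below the ground surface: z = 3 + 5.7/2 = 5.85 m.
Total vertical stress at mid-clay: σ_v = 18.9×3 + 18.4×2.85 = 109.14 kPa.
Pore pressure: u = 9.81×(5.85 − 0) = 57.389 kPa.
Initial effective stress: σ'_0 = σ_v − u = 109.14 − 57.389 = 51.751 kPa.
Stress increase at mid-clay by the 2:1 spreading method:
Δσ = qBL/((B+z)(L+z)) = 296×5.9×9/((5.9+5.85)(9+5.85)) = 90.079 kPa
Final effective stress: σ'_f = σ'_0 + Δσ = 51.751 + 90.079 = 141.83 kPa.
Normally consolidated clay, so the full stress increment lies on the virgin compression line:
S_c = C_c·H/(1+e₀)·log₁₀(σ'_f/σ'_0) = 0.23×5.7/(1+0.71)×log₁₀(141.83/51.751)
    = 0.76667 × 0.43785 = 0.3357 m

S_c ≈ 336 mm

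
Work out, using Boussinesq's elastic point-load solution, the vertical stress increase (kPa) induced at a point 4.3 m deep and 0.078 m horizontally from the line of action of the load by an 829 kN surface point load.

Boussinesq vertical stress below a point load on an elastic half-space:
Δσ_z = 3P/(2πz²) · [1 + (r/z)²]^(−5/2)
r/z = 0.078/4.3 = 0.01814; [1+(r/z)²]^(−5/2) = 0.99918.
Δσ_z = 3×829/(2π×4.3²) × 0.99918 = 21.407 × 0.99918 = 21.39 kPa

Δσ_z ≈ 21.4 kPa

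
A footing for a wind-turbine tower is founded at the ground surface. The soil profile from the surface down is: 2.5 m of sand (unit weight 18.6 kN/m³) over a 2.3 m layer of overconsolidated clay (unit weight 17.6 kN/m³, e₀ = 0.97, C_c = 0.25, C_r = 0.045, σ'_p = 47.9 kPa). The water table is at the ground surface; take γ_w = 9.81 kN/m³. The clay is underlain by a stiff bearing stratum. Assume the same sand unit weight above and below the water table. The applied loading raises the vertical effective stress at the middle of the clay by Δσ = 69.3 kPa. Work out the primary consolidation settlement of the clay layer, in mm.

Mid-depth of clay below the ground surface: z = 2.5 + 2.3/2 = 3.65 m.
Total vertical stress at mid-clay: σ_v = 18.6×2.5 + 17.6×1.15 = 66.74 kPa.
Pore pressure: u = 9.81×(3.65 − 0) = 35.806 kPa.
Initial effective stress: σ'_0 = σ_v − u = 66.74 − 35.806 = 30.934 kPa.
Final effective stress: σ'_f = 30.934 + 69.3 = 100.23 kPa.
σ'_f = 100.23 > σ'_p = 47.9 kPa, so the stress path crosses the preconsolidation pressure — recompression up to σ'_p, then virgin compression beyond:
S_c = H/(1+e₀)·[C_r·log₁₀(σ'_p/σ'_0) + C_c·log₁₀(σ'_f/σ'_p)]
    = 2.3/1.97 × [0.045×log₁₀(47.9/30.934) + 0.25×log₁₀(100.23/47.9)]
    = 1.1675 × [0.0085455 + 0.080166] = 0.1036 m

S_c ≈ 104 mm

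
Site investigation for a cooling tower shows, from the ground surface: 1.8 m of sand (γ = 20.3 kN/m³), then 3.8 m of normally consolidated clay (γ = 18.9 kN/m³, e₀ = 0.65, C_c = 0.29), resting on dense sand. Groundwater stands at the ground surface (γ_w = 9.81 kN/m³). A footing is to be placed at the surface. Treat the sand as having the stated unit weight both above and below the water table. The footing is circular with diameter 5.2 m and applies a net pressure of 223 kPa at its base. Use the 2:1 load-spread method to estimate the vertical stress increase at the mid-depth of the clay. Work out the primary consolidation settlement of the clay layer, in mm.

Mid-depth of clay below the ground surface: z = 1.8 + 3.8/2 = 3.7 m.
Total vertical stress at mid-clay: σ_v = 20.3×1.8 + 18.9×1.9 = 72.45 kPa.
Pore pressure: u = 9.81×(3.7 − 0) = 36.297 kPa.
Initial effective stress: σ'_0 = σ_v − u = 72.45 − 36.297 = 36.153 kPa.
Stress increase at mid-clay by the 2:1 spreading method:
Δσ ≈ qD²/(D+z)² = 223×5.2²/(5.2+3.7)² = 76.126 kPa
Final effective stress: σ'_f = σ'_0 + Δσ = 36.153 + 76.126 = 112.28 kPa.
Normally consolidated clay, so the full stress increment lies on the virgin compression line:
S_c = C_c·H/(1+e₀)·log₁₀(σ'_f/σ'_0) = 0.29×3.8/(1+0.65)×log₁₀(112.28/36.153)
    = 0.66788 × 0.49216 = 0.3287 m

S_c ≈ 329 mm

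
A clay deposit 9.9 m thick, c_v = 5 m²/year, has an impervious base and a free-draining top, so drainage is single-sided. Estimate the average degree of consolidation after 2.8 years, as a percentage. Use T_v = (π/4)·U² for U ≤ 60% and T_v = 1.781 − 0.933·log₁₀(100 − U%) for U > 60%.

Drainage path length: H_d = H = 9.9 m (single drainage).
T_v = c_v·t/H_d² = 5×2.8/9.9² = 0.14284.
T_v = 0.14284 corresponds to the U ≤ 60% branch:
U = √(4T_v/π) = 0.4265

U ≈ 42.6 %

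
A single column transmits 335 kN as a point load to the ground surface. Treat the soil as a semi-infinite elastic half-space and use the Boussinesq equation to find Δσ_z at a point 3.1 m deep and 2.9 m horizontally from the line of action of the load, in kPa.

Boussinesq vertical stress below a point load on an elastic half-space:
Δσ_z = 3P/(2πz²) · [1 + (r/z)²]^(−5/2)
r/z = 2.9/3.1 = 0.93548; [1+(r/z)²]^(−5/2) = 0.20769.
Δσ_z = 3×335/(2π×3.1²) × 0.20769 = 16.644 × 0.20769 = 3.457 kPa

Δσ_z ≈ 3.46 kPa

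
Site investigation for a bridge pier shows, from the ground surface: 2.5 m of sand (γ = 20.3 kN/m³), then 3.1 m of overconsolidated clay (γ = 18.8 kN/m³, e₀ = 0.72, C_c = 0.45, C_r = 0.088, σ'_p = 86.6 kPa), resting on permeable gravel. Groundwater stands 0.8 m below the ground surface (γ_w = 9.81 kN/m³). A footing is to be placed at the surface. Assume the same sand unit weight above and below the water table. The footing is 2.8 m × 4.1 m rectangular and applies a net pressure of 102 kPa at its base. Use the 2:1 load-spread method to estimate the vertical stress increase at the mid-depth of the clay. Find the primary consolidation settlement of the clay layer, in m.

S_c ≈ 0.025 m

Mid-depth of clay below the ground surface: z = 2.5 + 3.1/2 = 4.05 m.
Total vertical stress at mid-clay: σ_v = 20.3×2.5 + 18.8×1.55 = 79.89 kPa.
Pore pressure: u = 9.81×(4.05 − 0.8) = 31.883 kPa.
Initial effective stress: σ'_0 = σ_v − u = 79.89 − 31.883 = 48.007 kPa.
Stress increase at mid-clay by the 2:1 spreading method:
Δσ = qBL/((B+z)(L+z)) = 102×2.8×4.1/((2.8+4.05)(4.1+4.05)) = 20.975 kPa
Final effective stress: σ'_f = 48.007 + 20.975 = 68.982 kPa.
σ'_f = 68.982 ≤ σ'_p = 86.6 kPa, so the clay remains overconsolidated and only the recompression index applies:
S_c = C_r·H/(1+e₀)·log₁₀(σ'_f/σ'_0) = 0.088×3.1/1.72×log₁₀(68.982/48.007)
    = 0.1586 × 0.15743 = 0.02497 m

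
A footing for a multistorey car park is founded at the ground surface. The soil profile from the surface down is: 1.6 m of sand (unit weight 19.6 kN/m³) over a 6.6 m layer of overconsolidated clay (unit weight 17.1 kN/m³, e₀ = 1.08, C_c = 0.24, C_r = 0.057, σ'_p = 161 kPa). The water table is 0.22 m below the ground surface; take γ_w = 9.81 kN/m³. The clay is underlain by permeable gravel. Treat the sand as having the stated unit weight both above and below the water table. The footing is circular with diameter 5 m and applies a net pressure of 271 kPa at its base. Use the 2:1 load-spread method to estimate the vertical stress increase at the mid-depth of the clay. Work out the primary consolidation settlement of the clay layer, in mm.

S_c ≈ 76.6 mm

Mid-depth of clay below the ground surface: z = 1.6 + 6.6/2 = 4.9 m.
Total vertical stress at mid-clay: σ_v = 19.6×1.6 + 17.1×3.3 = 87.79 kPa.
Pore pressure: u = 9.81×(4.9 − 0.22) = 45.911 kPa.
Initial effective stress: σ'_0 = σ_v − u = 87.79 − 45.911 = 41.879 kPa.
Stress increase at mid-clay by the 2:1 spreading method:
Δσ ≈ qD²/(D+z)² = 271×5²/(5+4.9)² = 69.126 kPa
Final effective stress: σ'_f = 41.879 + 69.126 = 111 kPa.
σ'_f = 111 ≤ σ'_p = 161 kPa, so the clay remains overconsolidated and only the recompression index applies:
S_c = C_r·H/(1+e₀)·log₁₀(σ'_f/σ'_0) = 0.057×6.6/2.08×log₁₀(111/41.879)
    = 0.18087 × 0.42333 = 0.07657 m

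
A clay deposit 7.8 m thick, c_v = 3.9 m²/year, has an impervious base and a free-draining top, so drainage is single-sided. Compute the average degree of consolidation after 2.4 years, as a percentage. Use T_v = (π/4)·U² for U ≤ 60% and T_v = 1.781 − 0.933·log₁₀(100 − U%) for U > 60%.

U ≈ 44.3 %

Drainage path length: H_d = H = 7.8 m (single drainage).
T_v = c_v·t/H_d² = 3.9×2.4/7.8² = 0.15385.
T_v = 0.15385 corresponds to the U ≤ 60% branch:
U = √(4T_v/π) = 0.4426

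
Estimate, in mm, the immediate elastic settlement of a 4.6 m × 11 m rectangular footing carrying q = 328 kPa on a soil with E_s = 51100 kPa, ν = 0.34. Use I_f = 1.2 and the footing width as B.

S_e ≈ 31.3 mm

Immediate (elastic) settlement: S_e = q·B·(1−ν²)/E_s · I_f.
S_e = 328 × 4.6 × (1 − 0.34²) / 51100 × 1.2
    = 328 × 4.6 × 0.8844 / 51100 × 1.2
    = 0.03134 m = 31.34 mm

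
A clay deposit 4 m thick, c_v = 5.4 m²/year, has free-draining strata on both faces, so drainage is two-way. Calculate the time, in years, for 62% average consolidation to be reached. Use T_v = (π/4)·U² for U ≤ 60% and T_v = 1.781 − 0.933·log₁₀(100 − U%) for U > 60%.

t ≈ 0.227 years

Drainage path length: H_d = H/2 = 2 m (double drainage).
U > 60%: T_v = 1.781 − 0.933·log₁₀(100 − 62) = 0.30706.
t = T_v·H_d²/c_v = 0.30706×2²/5.4 = 0.2275 years.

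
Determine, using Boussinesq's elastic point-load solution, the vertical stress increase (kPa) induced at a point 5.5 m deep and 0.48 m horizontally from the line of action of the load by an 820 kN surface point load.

Boussinesq vertical stress below a point load on an elastic half-space:
Δσ_z = 3P/(2πz²) · [1 + (r/z)²]^(−5/2)
r/z = 0.48/5.5 = 0.087273; [1+(r/z)²]^(−5/2) = 0.98121.
Δσ_z = 3×820/(2π×5.5²) × 0.98121 = 12.943 × 0.98121 = 12.7 kPa

Δσ_z ≈ 12.7 kPa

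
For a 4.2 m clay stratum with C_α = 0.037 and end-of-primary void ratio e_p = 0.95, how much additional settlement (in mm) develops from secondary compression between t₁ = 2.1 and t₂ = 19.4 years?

Secondary compression: S_s = C_α·H/(1+e_p)·log₁₀(t₂/t₁)
S_s = 0.037×4.2/(1+0.95)×log₁₀(19.4/2.1)
    = 0.07969 × 0.9656 = 0.07695 m

S_s ≈ 76.9 mm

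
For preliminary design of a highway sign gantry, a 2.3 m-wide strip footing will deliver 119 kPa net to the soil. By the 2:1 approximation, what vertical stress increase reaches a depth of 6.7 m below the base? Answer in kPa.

By the 2:1 method the load spreads at 1 horizontal : 2 vertical, so at depth z the loaded area has grown by z in each plan dimension:
Δσ = qB/(B+z) = 119×2.3/(2.3+6.7) = 30.411 kPa

Δσ_z ≈ 30.4 kPa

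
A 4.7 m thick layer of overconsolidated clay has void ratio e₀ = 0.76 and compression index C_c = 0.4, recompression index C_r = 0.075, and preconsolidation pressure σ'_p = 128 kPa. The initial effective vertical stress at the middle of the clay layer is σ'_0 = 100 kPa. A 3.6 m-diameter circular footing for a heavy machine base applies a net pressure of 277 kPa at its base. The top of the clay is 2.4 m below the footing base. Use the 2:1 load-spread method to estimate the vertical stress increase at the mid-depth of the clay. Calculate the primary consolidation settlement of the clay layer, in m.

S_c ≈ 0.0996 m

Mid-depth of clay below the footing base: z = 2.4 + 4.7/2 = 4.75 m.
Stress increase at mid-clay by the 2:1 spreading method:
Δσ ≈ qD²/(D+z)² = 277×3.6²/(3.6+4.75)² = 51.489 kPa
Final effective stress: σ'_f = 100 + 51.489 = 151.49 kPa.
σ'_f = 151.49 > σ'_p = 128 kPa, so the stress path crosses the preconsolidation pressure — recompression up to σ'_p, then virgin compression beyond:
S_c = H/(1+e₀)·[C_r·log₁₀(σ'_p/σ'_0) + C_c·log₁₀(σ'_f/σ'_p)]
    = 4.7/1.76 × [0.075×log₁₀(128/100) + 0.4×log₁₀(151.49/128)]
    = 2.6705 × [0.0080407 + 0.02927] = 0.09964 m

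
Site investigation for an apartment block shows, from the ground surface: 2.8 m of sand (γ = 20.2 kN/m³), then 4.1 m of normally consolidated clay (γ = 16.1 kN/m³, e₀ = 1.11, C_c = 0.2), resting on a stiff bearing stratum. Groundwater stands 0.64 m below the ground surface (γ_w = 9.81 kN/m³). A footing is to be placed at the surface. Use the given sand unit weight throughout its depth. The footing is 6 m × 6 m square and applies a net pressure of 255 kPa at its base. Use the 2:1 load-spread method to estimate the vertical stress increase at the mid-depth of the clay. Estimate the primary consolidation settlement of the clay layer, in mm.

S_c ≈ 162 mm

Mid-depth of clay below the ground surface: z = 2.8 + 4.1/2 = 4.85 m.
Total vertical stress at mid-clay: σ_v = 20.2×2.8 + 16.1×2.05 = 89.565 kPa.
Pore pressure: u = 9.81×(4.85 − 0.64) = 41.3 kPa.
Initial effective stress: σ'_0 = σ_v − u = 89.565 − 41.3 = 48.265 kPa.
Stress increase at mid-clay by the 2:1 spreading method:
Δσ = qBL/((B+z)(L+z)) = 255×6×6/((6+4.85)(6+4.85)) = 77.98 kPa
Final effective stress: σ'_f = σ'_0 + Δσ = 48.265 + 77.98 = 126.25 kPa.
Normally consolidated clay, so the full stress increment lies on the virgin compression line:
S_c = C_c·H/(1+e₀)·log₁₀(σ'_f/σ'_0) = 0.2×4.1/(1+1.11)×log₁₀(126.25/48.265)
    = 0.38863 × 0.4176 = 0.1623 m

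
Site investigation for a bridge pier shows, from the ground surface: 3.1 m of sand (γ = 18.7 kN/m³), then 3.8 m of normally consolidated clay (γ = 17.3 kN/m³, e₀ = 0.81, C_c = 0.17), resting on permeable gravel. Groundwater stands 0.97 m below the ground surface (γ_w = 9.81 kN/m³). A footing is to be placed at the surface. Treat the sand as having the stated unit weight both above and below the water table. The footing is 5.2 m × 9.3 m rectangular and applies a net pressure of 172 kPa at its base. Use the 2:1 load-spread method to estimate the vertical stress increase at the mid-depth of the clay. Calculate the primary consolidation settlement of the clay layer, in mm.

S_c ≈ 116 mm

Mid-depth of clay below the ground surface: z = 3.1 + 3.8/2 = 5 m.
Total vertical stress at mid-clay: σ_v = 18.7×3.1 + 17.3×1.9 = 90.84 kPa.
Pore pressure: u = 9.81×(5 − 0.97) = 39.534 kPa.
Initial effective stress: σ'_0 = σ_v − u = 90.84 − 39.534 = 51.306 kPa.
Stress increase at mid-clay by the 2:1 spreading method:
Δσ = qBL/((B+z)(L+z)) = 172×5.2×9.3/((5.2+5)(9.3+5)) = 57.027 kPa
Final effective stress: σ'_f = σ'_0 + Δσ = 51.306 + 57.027 = 108.33 kPa.
Normally consolidated clay, so the full stress increment lies on the virgin compression line:
S_c = C_c·H/(1+e₀)·log₁₀(σ'_f/σ'_0) = 0.17×3.8/(1+0.81)×log₁₀(108.33/51.306)
    = 0.35691 × 0.32458 = 0.1158 m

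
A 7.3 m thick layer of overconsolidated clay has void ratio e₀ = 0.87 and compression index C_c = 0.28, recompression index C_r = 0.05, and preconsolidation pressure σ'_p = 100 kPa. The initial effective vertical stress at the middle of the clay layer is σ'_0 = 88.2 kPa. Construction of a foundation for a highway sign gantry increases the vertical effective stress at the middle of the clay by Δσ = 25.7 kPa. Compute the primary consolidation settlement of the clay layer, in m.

S_c ≈ 0.0724 m

Final effective stress: σ'_f = 88.2 + 25.7 = 113.9 kPa.
σ'_f = 113.9 > σ'_p = 100 kPa, so the stress path crosses the preconsolidation pressure — recompression up to σ'_p, then virgin compression beyond:
S_c = H/(1+e₀)·[C_r·log₁₀(σ'_p/σ'_0) + C_c·log₁₀(σ'_f/σ'_p)]
    = 7.3/1.87 × [0.05×log₁₀(100/88.2) + 0.28×log₁₀(113.9/100)]
    = 3.9037 × [0.0027266 + 0.015827] = 0.07243 m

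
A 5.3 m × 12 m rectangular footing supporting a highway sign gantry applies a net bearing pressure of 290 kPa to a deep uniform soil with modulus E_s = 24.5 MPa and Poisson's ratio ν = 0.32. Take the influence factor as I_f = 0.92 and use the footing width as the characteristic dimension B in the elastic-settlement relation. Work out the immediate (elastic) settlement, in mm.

Immediate (elastic) settlement: S_e = q·B·(1−ν²)/E_s · I_f.
E_s = 24.5 MPa = 24500 kPa.
S_e = 290 × 5.3 × (1 − 0.32²) / 24500 × 0.92
    = 290 × 5.3 × 0.8976 / 24500 × 0.92
    = 0.05181 m = 51.81 mm

S_e ≈ 51.8 mm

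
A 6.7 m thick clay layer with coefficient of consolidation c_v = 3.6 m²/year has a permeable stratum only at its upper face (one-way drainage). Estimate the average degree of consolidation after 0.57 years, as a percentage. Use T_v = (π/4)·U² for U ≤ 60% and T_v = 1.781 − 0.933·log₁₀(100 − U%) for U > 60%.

Drainage path length: H_d = H = 6.7 m (single drainage).
T_v = c_v·t/H_d² = 3.6×0.57/6.7² = 0.045712.
T_v = 0.045712 corresponds to the U ≤ 60% branch:
U = √(4T_v/π) = 0.2413

U ≈ 24.1 %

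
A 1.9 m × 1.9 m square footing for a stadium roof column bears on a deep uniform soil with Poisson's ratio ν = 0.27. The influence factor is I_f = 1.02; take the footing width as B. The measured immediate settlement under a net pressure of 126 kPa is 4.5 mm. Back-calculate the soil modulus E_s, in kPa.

E_s ≈ 50300 kPa

S_e = q·B·(1−ν²)/E_s · I_f  ⇒  E_s = q·B·(1−ν²)·I_f / S_e.
E_s = 126 × 1.9 × 0.9271 × 1.02 / 0.0045 = 50310 kPa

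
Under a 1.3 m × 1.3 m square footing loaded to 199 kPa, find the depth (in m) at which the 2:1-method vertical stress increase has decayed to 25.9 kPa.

z ≈ 2.3 m

2:1 spreading — at depth z the loaded area has grown by z in each plan dimension:
qB²/(B+z)² = Δσ_z ⇒ z = B(√(q/Δσ_z) − 1) = 1.3×(√(199/25.9) − 1) = 2.303 m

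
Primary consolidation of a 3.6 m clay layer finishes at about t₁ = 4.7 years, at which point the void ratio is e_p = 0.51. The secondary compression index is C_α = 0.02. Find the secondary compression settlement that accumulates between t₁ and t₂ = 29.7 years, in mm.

Secondary compression: S_s = C_α·H/(1+e_p)·log₁₀(t₂/t₁)
S_s = 0.02×3.6/(1+0.51)×log₁₀(29.7/4.7)
    = 0.04768 × 0.8007 = 0.03818 m

S_s ≈ 38.2 mm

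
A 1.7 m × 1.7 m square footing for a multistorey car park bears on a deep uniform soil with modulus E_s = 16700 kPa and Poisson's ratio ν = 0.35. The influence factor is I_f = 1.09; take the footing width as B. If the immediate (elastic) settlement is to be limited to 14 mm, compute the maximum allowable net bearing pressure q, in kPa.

q ≈ 144 kPa

S_e = q·B·(1−ν²)/E_s · I_f  ⇒  q = S_e·E_s / (B·(1−ν²)·I_f).
q = 0.014 × 16700 / (1.7 × 0.8775 × 1.09) = 143.8 kPa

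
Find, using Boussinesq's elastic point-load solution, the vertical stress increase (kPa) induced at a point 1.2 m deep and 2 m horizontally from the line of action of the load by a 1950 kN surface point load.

Δσ_z ≈ 23.3 kPa

Boussinesq vertical stress below a point load on an elastic half-space:
Δσ_z = 3P/(2πz²) · [1 + (r/z)²]^(−5/2)
r/z = 2/1.2 = 1.6667; [1+(r/z)²]^(−5/2) = 0.03605.
Δσ_z = 3×1950/(2π×1.2²) × 0.03605 = 646.57 × 0.03605 = 23.31 kPa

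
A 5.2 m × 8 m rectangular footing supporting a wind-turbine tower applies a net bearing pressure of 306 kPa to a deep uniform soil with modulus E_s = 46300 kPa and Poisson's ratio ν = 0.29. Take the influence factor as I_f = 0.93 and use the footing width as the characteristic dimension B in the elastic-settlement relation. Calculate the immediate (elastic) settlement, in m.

S_e ≈ 0.0293 m

Immediate (elastic) settlement: S_e = q·B·(1−ν²)/E_s · I_f.
S_e = 306 × 5.2 × (1 − 0.29²) / 46300 × 0.93
    = 306 × 5.2 × 0.9159 / 46300 × 0.93
    = 0.02927 m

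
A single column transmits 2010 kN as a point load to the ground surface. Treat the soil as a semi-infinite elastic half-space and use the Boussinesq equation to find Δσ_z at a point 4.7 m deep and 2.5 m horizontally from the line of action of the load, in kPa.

Δσ_z ≈ 23.3 kPa

Boussinesq vertical stress below a point load on an elastic half-space:
Δσ_z = 3P/(2πz²) · [1 + (r/z)²]^(−5/2)
r/z = 2.5/4.7 = 0.53191; [1+(r/z)²]^(−5/2) = 0.5364.
Δσ_z = 3×2010/(2π×4.7²) × 0.5364 = 43.445 × 0.5364 = 23.3 kPa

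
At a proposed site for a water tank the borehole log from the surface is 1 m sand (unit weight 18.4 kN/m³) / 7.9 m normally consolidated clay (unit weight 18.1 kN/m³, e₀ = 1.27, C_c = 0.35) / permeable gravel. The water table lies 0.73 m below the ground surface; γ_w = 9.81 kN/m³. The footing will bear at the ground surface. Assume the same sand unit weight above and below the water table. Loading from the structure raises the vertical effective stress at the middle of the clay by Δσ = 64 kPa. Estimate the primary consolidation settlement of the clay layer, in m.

S_c ≈ 0.445 m

Mid-depth of clay below the ground surface: z = 1 + 7.9/2 = 4.95 m.
Total vertical stress at mid-clay: σ_v = 18.4×1 + 18.1×3.95 = 89.895 kPa.
Pore pressure: u = 9.81×(4.95 − 0.73) = 41.398 kPa.
Initial effective stress: σ'_0 = σ_v − u = 89.895 − 41.398 = 48.497 kPa.
Final effective stress: σ'_f = σ'_0 + Δσ = 48.497 + 64 = 112.5 kPa.
Normally consolidated clay, so the full stress increment lies on the virgin compression line:
S_c = C_c·H/(1+e₀)·log₁₀(σ'_f/σ'_0) = 0.35×7.9/(1+1.27)×log₁₀(112.5/48.497)
    = 1.2181 × 0.36544 = 0.4451 m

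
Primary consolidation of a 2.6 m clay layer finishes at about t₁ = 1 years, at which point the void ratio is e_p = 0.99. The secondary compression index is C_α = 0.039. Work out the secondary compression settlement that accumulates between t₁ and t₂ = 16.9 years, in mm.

Secondary compression: S_s = C_α·H/(1+e_p)·log₁₀(t₂/t₁)
S_s = 0.039×2.6/(1+0.99)×log₁₀(16.9/1)
    = 0.05095 × 1.228 = 0.06257 m

S_s ≈ 62.6 mm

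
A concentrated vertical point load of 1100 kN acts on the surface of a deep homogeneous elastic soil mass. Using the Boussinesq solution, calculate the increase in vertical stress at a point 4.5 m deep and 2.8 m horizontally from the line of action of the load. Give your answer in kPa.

Boussinesq vertical stress below a point load on an elastic half-space:
Δσ_z = 3P/(2πz²) · [1 + (r/z)²]^(−5/2)
r/z = 2.8/4.5 = 0.62222; [1+(r/z)²]^(−5/2) = 0.44125.
Δσ_z = 3×1100/(2π×4.5²) × 0.44125 = 25.936 × 0.44125 = 11.44 kPa

Δσ_z ≈ 11.4 kPa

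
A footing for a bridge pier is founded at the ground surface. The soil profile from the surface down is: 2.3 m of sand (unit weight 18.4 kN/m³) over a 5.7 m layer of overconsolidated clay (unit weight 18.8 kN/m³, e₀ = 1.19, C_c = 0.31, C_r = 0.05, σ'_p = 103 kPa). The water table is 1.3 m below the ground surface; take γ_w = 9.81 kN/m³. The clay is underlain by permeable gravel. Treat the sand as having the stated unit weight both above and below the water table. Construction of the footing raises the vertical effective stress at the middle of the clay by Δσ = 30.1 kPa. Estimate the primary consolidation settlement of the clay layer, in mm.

Mid-depth of clay below the ground surface: z = 2.3 + 5.7/2 = 5.15 m.
Total vertical stress at mid-clay: σ_v = 18.4×2.3 + 18.8×2.85 = 95.9 kPa.
Pore pressure: u = 9.81×(5.15 − 1.3) = 37.769 kPa.
Initial effective stress: σ'_0 = σ_v − u = 95.9 − 37.769 = 58.131 kPa.
Final effective stress: σ'_f = 58.131 + 30.1 = 88.231 kPa.
σ'_f = 88.231 ≤ σ'_p = 103 kPa, so the clay remains overconsolidated and only the recompression index applies:
S_c = C_r·H/(1+e₀)·log₁₀(σ'_f/σ'_0) = 0.05×5.7/2.19×log₁₀(88.231/58.131)
    = 0.13014 × 0.18121 = 0.02358 m

S_c ≈ 23.6 mm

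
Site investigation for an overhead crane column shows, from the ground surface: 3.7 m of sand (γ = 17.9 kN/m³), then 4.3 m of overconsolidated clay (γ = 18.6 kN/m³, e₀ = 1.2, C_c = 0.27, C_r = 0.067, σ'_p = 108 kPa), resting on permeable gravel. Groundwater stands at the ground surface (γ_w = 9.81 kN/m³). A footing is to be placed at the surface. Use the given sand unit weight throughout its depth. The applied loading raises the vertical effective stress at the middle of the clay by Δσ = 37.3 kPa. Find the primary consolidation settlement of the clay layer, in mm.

S_c ≈ 32.3 mm

Mid-depth of clay below the ground surface: z = 3.7 + 4.3/2 = 5.85 m.
Total vertical stress at mid-clay: σ_v = 17.9×3.7 + 18.6×2.15 = 106.22 kPa.
Pore pressure: u = 9.81×(5.85 − 0) = 57.389 kPa.
Initial effective stress: σ'_0 = σ_v − u = 106.22 − 57.389 = 48.831 kPa.
Final effective stress: σ'_f = 48.831 + 37.3 = 86.131 kPa.
σ'_f = 86.131 ≤ σ'_p = 108 kPa, so the clay remains overconsolidated and only the recompression index applies:
S_c = C_r·H/(1+e₀)·log₁₀(σ'_f/σ'_0) = 0.067×4.3/2.2×log₁₀(86.131/48.831)
    = 0.13095 × 0.24646 = 0.03227 m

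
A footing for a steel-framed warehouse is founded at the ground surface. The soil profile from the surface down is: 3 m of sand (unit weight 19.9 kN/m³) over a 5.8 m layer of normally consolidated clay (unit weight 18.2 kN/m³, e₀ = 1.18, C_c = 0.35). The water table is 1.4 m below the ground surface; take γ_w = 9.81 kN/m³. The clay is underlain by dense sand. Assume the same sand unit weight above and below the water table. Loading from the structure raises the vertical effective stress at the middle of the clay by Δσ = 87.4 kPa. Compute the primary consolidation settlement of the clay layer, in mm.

Mid-depth of clay below the ground surface: z = 3 + 5.8/2 = 5.9 m.
Total vertical stress at mid-clay: σ_v = 19.9×3 + 18.2×2.9 = 112.48 kPa.
Pore pressure: u = 9.81×(5.9 − 1.4) = 44.145 kPa.
Initial effective stress: σ'_0 = σ_v − u = 112.48 − 44.145 = 68.335 kPa.
Final effective stress: σ'_f = σ'_0 + Δσ = 68.335 + 87.4 = 155.74 kPa.
Normally consolidated clay, so the full stress increment lies on the virgin compression line:
S_c = C_c·H/(1+e₀)·log₁₀(σ'_f/σ'_0) = 0.35×5.8/(1+1.18)×log₁₀(155.74/68.335)
    = 0.93119 × 0.35776 = 0.3331 m

S_c ≈ 333 mm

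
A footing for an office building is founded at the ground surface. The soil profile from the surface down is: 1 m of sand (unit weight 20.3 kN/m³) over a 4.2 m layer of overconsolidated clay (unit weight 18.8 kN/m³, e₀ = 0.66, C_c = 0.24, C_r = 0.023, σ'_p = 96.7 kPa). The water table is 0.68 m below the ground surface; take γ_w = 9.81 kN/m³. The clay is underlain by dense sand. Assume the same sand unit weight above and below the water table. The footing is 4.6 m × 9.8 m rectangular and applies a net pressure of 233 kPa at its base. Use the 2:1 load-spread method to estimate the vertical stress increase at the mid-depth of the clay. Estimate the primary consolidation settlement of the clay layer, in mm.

S_c ≈ 126 mm

Mid-depth of clay below the ground surface: z = 1 + 4.2/2 = 3.1 m.
Total vertical stress at mid-clay: σ_v = 20.3×1 + 18.8×2.1 = 59.78 kPa.
Pore pressure: u = 9.81×(3.1 − 0.68) = 23.74 kPa.
Initial effective stress: σ'_0 = σ_v − u = 59.78 − 23.74 = 36.04 kPa.
Stress increase at mid-clay by the 2:1 spreading method:
Δσ = qBL/((B+z)(L+z)) = 233×4.6×9.8/((4.6+3.1)(9.8+3.1)) = 105.74 kPa
Final effective stress: σ'_f = 36.04 + 105.74 = 141.78 kPa.
σ'_f = 141.78 > σ'_p = 96.7 kPa, so the stress path crosses the preconsolidation pressure — recompression up to σ'_p, then virgin compression beyond:
S_c = H/(1+e₀)·[C_r·log₁₀(σ'_p/σ'_0) + C_c·log₁₀(σ'_f/σ'_p)]
    = 4.2/1.66 × [0.023×log₁₀(96.7/36.04) + 0.24×log₁₀(141.78/96.7)]
    = 2.5301 × [0.0098588 + 0.039885] = 0.1259 m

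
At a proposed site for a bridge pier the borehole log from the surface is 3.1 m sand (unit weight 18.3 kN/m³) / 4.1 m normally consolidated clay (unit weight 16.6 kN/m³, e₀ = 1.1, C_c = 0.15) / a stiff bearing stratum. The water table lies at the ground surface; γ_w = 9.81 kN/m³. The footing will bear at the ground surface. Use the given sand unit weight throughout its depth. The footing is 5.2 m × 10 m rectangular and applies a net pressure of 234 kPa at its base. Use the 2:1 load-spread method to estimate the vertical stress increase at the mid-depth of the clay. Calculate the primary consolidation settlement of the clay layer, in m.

Mid-depth of clay below the ground surface: z = 3.1 + 4.1/2 = 5.15 m.
Total vertical stress at mid-clay: σ_v = 18.3×3.1 + 16.6×2.05 = 90.76 kPa.
Pore pressure: u = 9.81×(5.15 − 0) = 50.522 kPa.
Initial effective stress: σ'_0 = σ_v − u = 90.76 − 50.522 = 40.238 kPa.
Stress increase at mid-clay by the 2:1 spreading method:
Δσ = qBL/((B+z)(L+z)) = 234×5.2×10/((5.2+5.15)(10+5.15)) = 77.601 kPa
Final effective stress: σ'_f = σ'_0 + Δσ = 40.238 + 77.601 = 117.84 kPa.
Normally consolidated clay, so the full stress increment lies on the virgin compression line:
S_c = C_c·H/(1+e₀)·log₁₀(σ'_f/σ'_0) = 0.15×4.1/(1+1.1)×log₁₀(117.84/40.238)
    = 0.29286 × 0.46666 = 0.1367 m

S_c ≈ 0.137 m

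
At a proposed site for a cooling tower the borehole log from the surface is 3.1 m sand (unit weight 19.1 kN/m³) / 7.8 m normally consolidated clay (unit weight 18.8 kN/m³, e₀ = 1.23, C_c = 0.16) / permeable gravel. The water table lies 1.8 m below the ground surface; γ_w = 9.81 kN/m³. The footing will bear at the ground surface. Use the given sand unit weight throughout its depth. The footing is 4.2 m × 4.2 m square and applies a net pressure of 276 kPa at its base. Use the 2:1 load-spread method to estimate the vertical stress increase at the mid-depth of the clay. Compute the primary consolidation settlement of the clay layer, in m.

S_c ≈ 0.0946 m

Mid-depth of clay below the ground surface: z = 3.1 + 7.8/2 = 7 m.
Total vertical stress at mid-clay: σ_v = 19.1×3.1 + 18.8×3.9 = 132.53 kPa.
Pore pressure: u = 9.81×(7 − 1.8) = 51.012 kPa.
Initial effective stress: σ'_0 = σ_v − u = 132.53 − 51.012 = 81.518 kPa.
Stress increase at mid-clay by the 2:1 spreading method:
Δσ = qBL/((B+z)(L+z)) = 276×4.2×4.2/((4.2+7)(4.2+7)) = 38.813 kPa
Final effective stress: σ'_f = σ'_0 + Δσ = 81.518 + 38.813 = 120.33 kPa.
Normally consolidated clay, so the full stress increment lies on the virgin compression line:
S_c = C_c·H/(1+e₀)·log₁₀(σ'_f/σ'_0) = 0.16×7.8/(1+1.23)×log₁₀(120.33/81.518)
    = 0.55964 × 0.16912 = 0.09465 m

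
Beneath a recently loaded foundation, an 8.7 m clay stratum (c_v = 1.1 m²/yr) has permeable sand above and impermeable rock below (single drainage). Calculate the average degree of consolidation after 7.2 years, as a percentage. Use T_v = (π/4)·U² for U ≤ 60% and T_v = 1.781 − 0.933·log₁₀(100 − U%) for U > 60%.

Drainage path length: H_d = H = 8.7 m (single drainage).
T_v = c_v·t/H_d² = 1.1×7.2/8.7² = 0.10464.
T_v = 0.10464 corresponds to the U ≤ 60% branch:
U = √(4T_v/π) = 0.365

U ≈ 36.5 %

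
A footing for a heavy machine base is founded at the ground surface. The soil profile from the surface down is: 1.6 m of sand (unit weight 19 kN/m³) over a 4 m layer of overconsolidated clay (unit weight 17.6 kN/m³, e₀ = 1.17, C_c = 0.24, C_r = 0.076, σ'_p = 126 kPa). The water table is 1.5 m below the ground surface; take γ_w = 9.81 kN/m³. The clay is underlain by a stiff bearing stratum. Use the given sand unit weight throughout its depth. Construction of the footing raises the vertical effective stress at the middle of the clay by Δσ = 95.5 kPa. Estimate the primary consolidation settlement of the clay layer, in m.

S_c ≈ 0.0836 m

Mid-depth of clay below the ground surface: z = 1.6 + 4/2 = 3.6 m.
Total vertical stress at mid-clay: σ_v = 19×1.6 + 17.6×2 = 65.6 kPa.
Pore pressure: u = 9.81×(3.6 − 1.5) = 20.601 kPa.
Initial effective stress: σ'_0 = σ_v − u = 65.6 − 20.601 = 44.999 kPa.
Final effective stress: σ'_f = 44.999 + 95.5 = 140.5 kPa.
σ'_f = 140.5 > σ'_p = 126 kPa, so the stress path crosses the preconsolidation pressure — recompression up to σ'_p, then virgin compression beyond:
S_c = H/(1+e₀)·[C_r·log₁₀(σ'_p/σ'_0) + C_c·log₁₀(σ'_f/σ'_p)]
    = 4/2.17 × [0.076×log₁₀(126/44.999) + 0.24×log₁₀(140.5/126)]
    = 1.8433 × [0.033985 + 0.011353] = 0.08357 m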